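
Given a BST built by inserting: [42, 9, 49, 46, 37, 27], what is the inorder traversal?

Tree insertion order: [42, 9, 49, 46, 37, 27]
Tree (level-order array): [42, 9, 49, None, 37, 46, None, 27]
Inorder traversal: [9, 27, 37, 42, 46, 49]


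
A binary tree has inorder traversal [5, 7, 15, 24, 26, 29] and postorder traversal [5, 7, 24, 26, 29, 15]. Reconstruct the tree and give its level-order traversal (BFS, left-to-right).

Inorder:   [5, 7, 15, 24, 26, 29]
Postorder: [5, 7, 24, 26, 29, 15]
Algorithm: postorder visits root last, so walk postorder right-to-left;
each value is the root of the current inorder slice — split it at that
value, recurse on the right subtree first, then the left.
Recursive splits:
  root=15; inorder splits into left=[5, 7], right=[24, 26, 29]
  root=29; inorder splits into left=[24, 26], right=[]
  root=26; inorder splits into left=[24], right=[]
  root=24; inorder splits into left=[], right=[]
  root=7; inorder splits into left=[5], right=[]
  root=5; inorder splits into left=[], right=[]
Reconstructed level-order: [15, 7, 29, 5, 26, 24]


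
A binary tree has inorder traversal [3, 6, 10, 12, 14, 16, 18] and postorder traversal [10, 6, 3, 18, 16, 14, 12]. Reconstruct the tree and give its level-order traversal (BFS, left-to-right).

Inorder:   [3, 6, 10, 12, 14, 16, 18]
Postorder: [10, 6, 3, 18, 16, 14, 12]
Algorithm: postorder visits root last, so walk postorder right-to-left;
each value is the root of the current inorder slice — split it at that
value, recurse on the right subtree first, then the left.
Recursive splits:
  root=12; inorder splits into left=[3, 6, 10], right=[14, 16, 18]
  root=14; inorder splits into left=[], right=[16, 18]
  root=16; inorder splits into left=[], right=[18]
  root=18; inorder splits into left=[], right=[]
  root=3; inorder splits into left=[], right=[6, 10]
  root=6; inorder splits into left=[], right=[10]
  root=10; inorder splits into left=[], right=[]
Reconstructed level-order: [12, 3, 14, 6, 16, 10, 18]


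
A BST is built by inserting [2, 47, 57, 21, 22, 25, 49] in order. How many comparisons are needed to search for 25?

Search path for 25: 2 -> 47 -> 21 -> 22 -> 25
Found: True
Comparisons: 5


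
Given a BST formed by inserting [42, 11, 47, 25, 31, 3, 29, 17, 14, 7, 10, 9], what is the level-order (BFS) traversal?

Tree insertion order: [42, 11, 47, 25, 31, 3, 29, 17, 14, 7, 10, 9]
Tree (level-order array): [42, 11, 47, 3, 25, None, None, None, 7, 17, 31, None, 10, 14, None, 29, None, 9]
BFS from the root, enqueuing left then right child of each popped node:
  queue [42] -> pop 42, enqueue [11, 47], visited so far: [42]
  queue [11, 47] -> pop 11, enqueue [3, 25], visited so far: [42, 11]
  queue [47, 3, 25] -> pop 47, enqueue [none], visited so far: [42, 11, 47]
  queue [3, 25] -> pop 3, enqueue [7], visited so far: [42, 11, 47, 3]
  queue [25, 7] -> pop 25, enqueue [17, 31], visited so far: [42, 11, 47, 3, 25]
  queue [7, 17, 31] -> pop 7, enqueue [10], visited so far: [42, 11, 47, 3, 25, 7]
  queue [17, 31, 10] -> pop 17, enqueue [14], visited so far: [42, 11, 47, 3, 25, 7, 17]
  queue [31, 10, 14] -> pop 31, enqueue [29], visited so far: [42, 11, 47, 3, 25, 7, 17, 31]
  queue [10, 14, 29] -> pop 10, enqueue [9], visited so far: [42, 11, 47, 3, 25, 7, 17, 31, 10]
  queue [14, 29, 9] -> pop 14, enqueue [none], visited so far: [42, 11, 47, 3, 25, 7, 17, 31, 10, 14]
  queue [29, 9] -> pop 29, enqueue [none], visited so far: [42, 11, 47, 3, 25, 7, 17, 31, 10, 14, 29]
  queue [9] -> pop 9, enqueue [none], visited so far: [42, 11, 47, 3, 25, 7, 17, 31, 10, 14, 29, 9]
Result: [42, 11, 47, 3, 25, 7, 17, 31, 10, 14, 29, 9]


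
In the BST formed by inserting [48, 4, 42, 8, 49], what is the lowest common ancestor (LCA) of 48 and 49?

Tree insertion order: [48, 4, 42, 8, 49]
Tree (level-order array): [48, 4, 49, None, 42, None, None, 8]
In a BST, the LCA of p=48, q=49 is the first node v on the
root-to-leaf path with p <= v <= q (go left if both < v, right if both > v).
Walk from root:
  at 48: 48 <= 48 <= 49, this is the LCA
LCA = 48


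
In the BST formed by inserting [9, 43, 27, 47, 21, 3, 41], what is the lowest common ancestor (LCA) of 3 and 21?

Tree insertion order: [9, 43, 27, 47, 21, 3, 41]
Tree (level-order array): [9, 3, 43, None, None, 27, 47, 21, 41]
In a BST, the LCA of p=3, q=21 is the first node v on the
root-to-leaf path with p <= v <= q (go left if both < v, right if both > v).
Walk from root:
  at 9: 3 <= 9 <= 21, this is the LCA
LCA = 9


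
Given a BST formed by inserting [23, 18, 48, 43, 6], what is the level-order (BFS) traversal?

Tree insertion order: [23, 18, 48, 43, 6]
Tree (level-order array): [23, 18, 48, 6, None, 43]
BFS from the root, enqueuing left then right child of each popped node:
  queue [23] -> pop 23, enqueue [18, 48], visited so far: [23]
  queue [18, 48] -> pop 18, enqueue [6], visited so far: [23, 18]
  queue [48, 6] -> pop 48, enqueue [43], visited so far: [23, 18, 48]
  queue [6, 43] -> pop 6, enqueue [none], visited so far: [23, 18, 48, 6]
  queue [43] -> pop 43, enqueue [none], visited so far: [23, 18, 48, 6, 43]
Result: [23, 18, 48, 6, 43]


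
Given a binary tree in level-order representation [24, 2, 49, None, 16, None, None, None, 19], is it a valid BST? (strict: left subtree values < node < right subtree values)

Level-order array: [24, 2, 49, None, 16, None, None, None, 19]
Validate using subtree bounds (lo, hi): at each node, require lo < value < hi,
then recurse left with hi=value and right with lo=value.
Preorder trace (stopping at first violation):
  at node 24 with bounds (-inf, +inf): OK
  at node 2 with bounds (-inf, 24): OK
  at node 16 with bounds (2, 24): OK
  at node 19 with bounds (16, 24): OK
  at node 49 with bounds (24, +inf): OK
No violation found at any node.
Result: Valid BST


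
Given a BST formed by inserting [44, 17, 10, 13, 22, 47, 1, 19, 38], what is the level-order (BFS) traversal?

Tree insertion order: [44, 17, 10, 13, 22, 47, 1, 19, 38]
Tree (level-order array): [44, 17, 47, 10, 22, None, None, 1, 13, 19, 38]
BFS from the root, enqueuing left then right child of each popped node:
  queue [44] -> pop 44, enqueue [17, 47], visited so far: [44]
  queue [17, 47] -> pop 17, enqueue [10, 22], visited so far: [44, 17]
  queue [47, 10, 22] -> pop 47, enqueue [none], visited so far: [44, 17, 47]
  queue [10, 22] -> pop 10, enqueue [1, 13], visited so far: [44, 17, 47, 10]
  queue [22, 1, 13] -> pop 22, enqueue [19, 38], visited so far: [44, 17, 47, 10, 22]
  queue [1, 13, 19, 38] -> pop 1, enqueue [none], visited so far: [44, 17, 47, 10, 22, 1]
  queue [13, 19, 38] -> pop 13, enqueue [none], visited so far: [44, 17, 47, 10, 22, 1, 13]
  queue [19, 38] -> pop 19, enqueue [none], visited so far: [44, 17, 47, 10, 22, 1, 13, 19]
  queue [38] -> pop 38, enqueue [none], visited so far: [44, 17, 47, 10, 22, 1, 13, 19, 38]
Result: [44, 17, 47, 10, 22, 1, 13, 19, 38]


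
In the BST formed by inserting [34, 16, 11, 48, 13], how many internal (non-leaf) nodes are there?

Tree built from: [34, 16, 11, 48, 13]
Tree (level-order array): [34, 16, 48, 11, None, None, None, None, 13]
Rule: An internal node has at least one child.
Per-node child counts:
  node 34: 2 child(ren)
  node 16: 1 child(ren)
  node 11: 1 child(ren)
  node 13: 0 child(ren)
  node 48: 0 child(ren)
Matching nodes: [34, 16, 11]
Count of internal (non-leaf) nodes: 3


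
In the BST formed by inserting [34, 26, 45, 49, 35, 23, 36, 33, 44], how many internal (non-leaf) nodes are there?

Tree built from: [34, 26, 45, 49, 35, 23, 36, 33, 44]
Tree (level-order array): [34, 26, 45, 23, 33, 35, 49, None, None, None, None, None, 36, None, None, None, 44]
Rule: An internal node has at least one child.
Per-node child counts:
  node 34: 2 child(ren)
  node 26: 2 child(ren)
  node 23: 0 child(ren)
  node 33: 0 child(ren)
  node 45: 2 child(ren)
  node 35: 1 child(ren)
  node 36: 1 child(ren)
  node 44: 0 child(ren)
  node 49: 0 child(ren)
Matching nodes: [34, 26, 45, 35, 36]
Count of internal (non-leaf) nodes: 5


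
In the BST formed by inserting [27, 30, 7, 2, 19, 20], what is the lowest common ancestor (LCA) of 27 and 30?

Tree insertion order: [27, 30, 7, 2, 19, 20]
Tree (level-order array): [27, 7, 30, 2, 19, None, None, None, None, None, 20]
In a BST, the LCA of p=27, q=30 is the first node v on the
root-to-leaf path with p <= v <= q (go left if both < v, right if both > v).
Walk from root:
  at 27: 27 <= 27 <= 30, this is the LCA
LCA = 27


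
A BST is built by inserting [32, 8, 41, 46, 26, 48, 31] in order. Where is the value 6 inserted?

Starting tree (level order): [32, 8, 41, None, 26, None, 46, None, 31, None, 48]
Insertion path: 32 -> 8
Result: insert 6 as left child of 8
Final tree (level order): [32, 8, 41, 6, 26, None, 46, None, None, None, 31, None, 48]


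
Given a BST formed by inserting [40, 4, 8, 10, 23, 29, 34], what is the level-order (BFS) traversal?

Tree insertion order: [40, 4, 8, 10, 23, 29, 34]
Tree (level-order array): [40, 4, None, None, 8, None, 10, None, 23, None, 29, None, 34]
BFS from the root, enqueuing left then right child of each popped node:
  queue [40] -> pop 40, enqueue [4], visited so far: [40]
  queue [4] -> pop 4, enqueue [8], visited so far: [40, 4]
  queue [8] -> pop 8, enqueue [10], visited so far: [40, 4, 8]
  queue [10] -> pop 10, enqueue [23], visited so far: [40, 4, 8, 10]
  queue [23] -> pop 23, enqueue [29], visited so far: [40, 4, 8, 10, 23]
  queue [29] -> pop 29, enqueue [34], visited so far: [40, 4, 8, 10, 23, 29]
  queue [34] -> pop 34, enqueue [none], visited so far: [40, 4, 8, 10, 23, 29, 34]
Result: [40, 4, 8, 10, 23, 29, 34]


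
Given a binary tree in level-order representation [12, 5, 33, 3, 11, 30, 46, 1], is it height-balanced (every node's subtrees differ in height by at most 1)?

Tree (level-order array): [12, 5, 33, 3, 11, 30, 46, 1]
Definition: a tree is height-balanced if, at every node, |h(left) - h(right)| <= 1 (empty subtree has height -1).
Bottom-up per-node check:
  node 1: h_left=-1, h_right=-1, diff=0 [OK], height=0
  node 3: h_left=0, h_right=-1, diff=1 [OK], height=1
  node 11: h_left=-1, h_right=-1, diff=0 [OK], height=0
  node 5: h_left=1, h_right=0, diff=1 [OK], height=2
  node 30: h_left=-1, h_right=-1, diff=0 [OK], height=0
  node 46: h_left=-1, h_right=-1, diff=0 [OK], height=0
  node 33: h_left=0, h_right=0, diff=0 [OK], height=1
  node 12: h_left=2, h_right=1, diff=1 [OK], height=3
All nodes satisfy the balance condition.
Result: Balanced


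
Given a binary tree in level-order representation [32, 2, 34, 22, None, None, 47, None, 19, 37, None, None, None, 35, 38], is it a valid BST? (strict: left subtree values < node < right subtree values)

Level-order array: [32, 2, 34, 22, None, None, 47, None, 19, 37, None, None, None, 35, 38]
Validate using subtree bounds (lo, hi): at each node, require lo < value < hi,
then recurse left with hi=value and right with lo=value.
Preorder trace (stopping at first violation):
  at node 32 with bounds (-inf, +inf): OK
  at node 2 with bounds (-inf, 32): OK
  at node 22 with bounds (-inf, 2): VIOLATION
Node 22 violates its bound: not (-inf < 22 < 2).
Result: Not a valid BST


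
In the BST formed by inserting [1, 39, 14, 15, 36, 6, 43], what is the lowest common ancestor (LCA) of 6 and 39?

Tree insertion order: [1, 39, 14, 15, 36, 6, 43]
Tree (level-order array): [1, None, 39, 14, 43, 6, 15, None, None, None, None, None, 36]
In a BST, the LCA of p=6, q=39 is the first node v on the
root-to-leaf path with p <= v <= q (go left if both < v, right if both > v).
Walk from root:
  at 1: both 6 and 39 > 1, go right
  at 39: 6 <= 39 <= 39, this is the LCA
LCA = 39


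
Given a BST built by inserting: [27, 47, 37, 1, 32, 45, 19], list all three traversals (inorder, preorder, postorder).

Tree insertion order: [27, 47, 37, 1, 32, 45, 19]
Tree (level-order array): [27, 1, 47, None, 19, 37, None, None, None, 32, 45]
Inorder (L, root, R): [1, 19, 27, 32, 37, 45, 47]
Preorder (root, L, R): [27, 1, 19, 47, 37, 32, 45]
Postorder (L, R, root): [19, 1, 32, 45, 37, 47, 27]


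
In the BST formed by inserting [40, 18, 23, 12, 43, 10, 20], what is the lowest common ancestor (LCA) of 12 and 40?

Tree insertion order: [40, 18, 23, 12, 43, 10, 20]
Tree (level-order array): [40, 18, 43, 12, 23, None, None, 10, None, 20]
In a BST, the LCA of p=12, q=40 is the first node v on the
root-to-leaf path with p <= v <= q (go left if both < v, right if both > v).
Walk from root:
  at 40: 12 <= 40 <= 40, this is the LCA
LCA = 40


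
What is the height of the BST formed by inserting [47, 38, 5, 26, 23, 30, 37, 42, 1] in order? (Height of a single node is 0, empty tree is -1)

Insertion order: [47, 38, 5, 26, 23, 30, 37, 42, 1]
Tree (level-order array): [47, 38, None, 5, 42, 1, 26, None, None, None, None, 23, 30, None, None, None, 37]
Compute height bottom-up (empty subtree = -1):
  height(1) = 1 + max(-1, -1) = 0
  height(23) = 1 + max(-1, -1) = 0
  height(37) = 1 + max(-1, -1) = 0
  height(30) = 1 + max(-1, 0) = 1
  height(26) = 1 + max(0, 1) = 2
  height(5) = 1 + max(0, 2) = 3
  height(42) = 1 + max(-1, -1) = 0
  height(38) = 1 + max(3, 0) = 4
  height(47) = 1 + max(4, -1) = 5
Height = 5


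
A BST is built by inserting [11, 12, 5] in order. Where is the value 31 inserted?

Starting tree (level order): [11, 5, 12]
Insertion path: 11 -> 12
Result: insert 31 as right child of 12
Final tree (level order): [11, 5, 12, None, None, None, 31]


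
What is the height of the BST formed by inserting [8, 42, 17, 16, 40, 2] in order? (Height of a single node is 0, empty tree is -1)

Insertion order: [8, 42, 17, 16, 40, 2]
Tree (level-order array): [8, 2, 42, None, None, 17, None, 16, 40]
Compute height bottom-up (empty subtree = -1):
  height(2) = 1 + max(-1, -1) = 0
  height(16) = 1 + max(-1, -1) = 0
  height(40) = 1 + max(-1, -1) = 0
  height(17) = 1 + max(0, 0) = 1
  height(42) = 1 + max(1, -1) = 2
  height(8) = 1 + max(0, 2) = 3
Height = 3


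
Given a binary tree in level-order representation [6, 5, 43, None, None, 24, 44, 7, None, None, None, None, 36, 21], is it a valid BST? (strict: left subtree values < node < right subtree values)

Level-order array: [6, 5, 43, None, None, 24, 44, 7, None, None, None, None, 36, 21]
Validate using subtree bounds (lo, hi): at each node, require lo < value < hi,
then recurse left with hi=value and right with lo=value.
Preorder trace (stopping at first violation):
  at node 6 with bounds (-inf, +inf): OK
  at node 5 with bounds (-inf, 6): OK
  at node 43 with bounds (6, +inf): OK
  at node 24 with bounds (6, 43): OK
  at node 7 with bounds (6, 24): OK
  at node 36 with bounds (7, 24): VIOLATION
Node 36 violates its bound: not (7 < 36 < 24).
Result: Not a valid BST


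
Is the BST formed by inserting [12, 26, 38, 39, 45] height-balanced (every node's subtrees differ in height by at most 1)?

Tree (level-order array): [12, None, 26, None, 38, None, 39, None, 45]
Definition: a tree is height-balanced if, at every node, |h(left) - h(right)| <= 1 (empty subtree has height -1).
Bottom-up per-node check:
  node 45: h_left=-1, h_right=-1, diff=0 [OK], height=0
  node 39: h_left=-1, h_right=0, diff=1 [OK], height=1
  node 38: h_left=-1, h_right=1, diff=2 [FAIL (|-1-1|=2 > 1)], height=2
  node 26: h_left=-1, h_right=2, diff=3 [FAIL (|-1-2|=3 > 1)], height=3
  node 12: h_left=-1, h_right=3, diff=4 [FAIL (|-1-3|=4 > 1)], height=4
Node 38 violates the condition: |-1 - 1| = 2 > 1.
Result: Not balanced


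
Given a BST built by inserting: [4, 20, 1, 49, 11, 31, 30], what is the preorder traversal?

Tree insertion order: [4, 20, 1, 49, 11, 31, 30]
Tree (level-order array): [4, 1, 20, None, None, 11, 49, None, None, 31, None, 30]
Preorder traversal: [4, 1, 20, 11, 49, 31, 30]


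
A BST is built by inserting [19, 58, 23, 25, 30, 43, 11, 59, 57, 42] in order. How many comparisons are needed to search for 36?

Search path for 36: 19 -> 58 -> 23 -> 25 -> 30 -> 43 -> 42
Found: False
Comparisons: 7


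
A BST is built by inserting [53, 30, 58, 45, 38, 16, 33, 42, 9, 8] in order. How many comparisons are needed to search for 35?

Search path for 35: 53 -> 30 -> 45 -> 38 -> 33
Found: False
Comparisons: 5


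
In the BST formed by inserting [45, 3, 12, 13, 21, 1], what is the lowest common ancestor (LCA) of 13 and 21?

Tree insertion order: [45, 3, 12, 13, 21, 1]
Tree (level-order array): [45, 3, None, 1, 12, None, None, None, 13, None, 21]
In a BST, the LCA of p=13, q=21 is the first node v on the
root-to-leaf path with p <= v <= q (go left if both < v, right if both > v).
Walk from root:
  at 45: both 13 and 21 < 45, go left
  at 3: both 13 and 21 > 3, go right
  at 12: both 13 and 21 > 12, go right
  at 13: 13 <= 13 <= 21, this is the LCA
LCA = 13


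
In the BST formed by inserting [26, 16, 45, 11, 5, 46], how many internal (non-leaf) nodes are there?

Tree built from: [26, 16, 45, 11, 5, 46]
Tree (level-order array): [26, 16, 45, 11, None, None, 46, 5]
Rule: An internal node has at least one child.
Per-node child counts:
  node 26: 2 child(ren)
  node 16: 1 child(ren)
  node 11: 1 child(ren)
  node 5: 0 child(ren)
  node 45: 1 child(ren)
  node 46: 0 child(ren)
Matching nodes: [26, 16, 11, 45]
Count of internal (non-leaf) nodes: 4


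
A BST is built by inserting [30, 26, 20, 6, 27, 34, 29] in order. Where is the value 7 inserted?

Starting tree (level order): [30, 26, 34, 20, 27, None, None, 6, None, None, 29]
Insertion path: 30 -> 26 -> 20 -> 6
Result: insert 7 as right child of 6
Final tree (level order): [30, 26, 34, 20, 27, None, None, 6, None, None, 29, None, 7]


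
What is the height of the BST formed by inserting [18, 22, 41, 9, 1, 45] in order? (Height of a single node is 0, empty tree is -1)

Insertion order: [18, 22, 41, 9, 1, 45]
Tree (level-order array): [18, 9, 22, 1, None, None, 41, None, None, None, 45]
Compute height bottom-up (empty subtree = -1):
  height(1) = 1 + max(-1, -1) = 0
  height(9) = 1 + max(0, -1) = 1
  height(45) = 1 + max(-1, -1) = 0
  height(41) = 1 + max(-1, 0) = 1
  height(22) = 1 + max(-1, 1) = 2
  height(18) = 1 + max(1, 2) = 3
Height = 3


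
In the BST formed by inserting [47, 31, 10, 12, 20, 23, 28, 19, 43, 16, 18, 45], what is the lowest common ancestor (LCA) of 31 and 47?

Tree insertion order: [47, 31, 10, 12, 20, 23, 28, 19, 43, 16, 18, 45]
Tree (level-order array): [47, 31, None, 10, 43, None, 12, None, 45, None, 20, None, None, 19, 23, 16, None, None, 28, None, 18]
In a BST, the LCA of p=31, q=47 is the first node v on the
root-to-leaf path with p <= v <= q (go left if both < v, right if both > v).
Walk from root:
  at 47: 31 <= 47 <= 47, this is the LCA
LCA = 47


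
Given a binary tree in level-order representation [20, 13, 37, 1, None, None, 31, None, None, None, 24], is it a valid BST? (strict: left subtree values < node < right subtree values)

Level-order array: [20, 13, 37, 1, None, None, 31, None, None, None, 24]
Validate using subtree bounds (lo, hi): at each node, require lo < value < hi,
then recurse left with hi=value and right with lo=value.
Preorder trace (stopping at first violation):
  at node 20 with bounds (-inf, +inf): OK
  at node 13 with bounds (-inf, 20): OK
  at node 1 with bounds (-inf, 13): OK
  at node 37 with bounds (20, +inf): OK
  at node 31 with bounds (37, +inf): VIOLATION
Node 31 violates its bound: not (37 < 31 < +inf).
Result: Not a valid BST


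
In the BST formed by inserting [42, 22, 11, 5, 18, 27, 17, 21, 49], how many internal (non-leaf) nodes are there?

Tree built from: [42, 22, 11, 5, 18, 27, 17, 21, 49]
Tree (level-order array): [42, 22, 49, 11, 27, None, None, 5, 18, None, None, None, None, 17, 21]
Rule: An internal node has at least one child.
Per-node child counts:
  node 42: 2 child(ren)
  node 22: 2 child(ren)
  node 11: 2 child(ren)
  node 5: 0 child(ren)
  node 18: 2 child(ren)
  node 17: 0 child(ren)
  node 21: 0 child(ren)
  node 27: 0 child(ren)
  node 49: 0 child(ren)
Matching nodes: [42, 22, 11, 18]
Count of internal (non-leaf) nodes: 4


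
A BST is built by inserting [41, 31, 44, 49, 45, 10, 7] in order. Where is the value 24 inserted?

Starting tree (level order): [41, 31, 44, 10, None, None, 49, 7, None, 45]
Insertion path: 41 -> 31 -> 10
Result: insert 24 as right child of 10
Final tree (level order): [41, 31, 44, 10, None, None, 49, 7, 24, 45]


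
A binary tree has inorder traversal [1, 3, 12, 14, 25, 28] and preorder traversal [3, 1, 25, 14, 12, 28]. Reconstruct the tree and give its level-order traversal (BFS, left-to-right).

Inorder:  [1, 3, 12, 14, 25, 28]
Preorder: [3, 1, 25, 14, 12, 28]
Algorithm: preorder visits root first, so consume preorder in order;
for each root, split the current inorder slice at that value into
left-subtree inorder and right-subtree inorder, then recurse.
Recursive splits:
  root=3; inorder splits into left=[1], right=[12, 14, 25, 28]
  root=1; inorder splits into left=[], right=[]
  root=25; inorder splits into left=[12, 14], right=[28]
  root=14; inorder splits into left=[12], right=[]
  root=12; inorder splits into left=[], right=[]
  root=28; inorder splits into left=[], right=[]
Reconstructed level-order: [3, 1, 25, 14, 28, 12]


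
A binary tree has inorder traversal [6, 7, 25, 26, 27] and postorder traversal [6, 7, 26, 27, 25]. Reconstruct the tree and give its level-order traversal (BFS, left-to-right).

Inorder:   [6, 7, 25, 26, 27]
Postorder: [6, 7, 26, 27, 25]
Algorithm: postorder visits root last, so walk postorder right-to-left;
each value is the root of the current inorder slice — split it at that
value, recurse on the right subtree first, then the left.
Recursive splits:
  root=25; inorder splits into left=[6, 7], right=[26, 27]
  root=27; inorder splits into left=[26], right=[]
  root=26; inorder splits into left=[], right=[]
  root=7; inorder splits into left=[6], right=[]
  root=6; inorder splits into left=[], right=[]
Reconstructed level-order: [25, 7, 27, 6, 26]


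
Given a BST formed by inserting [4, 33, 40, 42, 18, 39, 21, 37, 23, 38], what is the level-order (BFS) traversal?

Tree insertion order: [4, 33, 40, 42, 18, 39, 21, 37, 23, 38]
Tree (level-order array): [4, None, 33, 18, 40, None, 21, 39, 42, None, 23, 37, None, None, None, None, None, None, 38]
BFS from the root, enqueuing left then right child of each popped node:
  queue [4] -> pop 4, enqueue [33], visited so far: [4]
  queue [33] -> pop 33, enqueue [18, 40], visited so far: [4, 33]
  queue [18, 40] -> pop 18, enqueue [21], visited so far: [4, 33, 18]
  queue [40, 21] -> pop 40, enqueue [39, 42], visited so far: [4, 33, 18, 40]
  queue [21, 39, 42] -> pop 21, enqueue [23], visited so far: [4, 33, 18, 40, 21]
  queue [39, 42, 23] -> pop 39, enqueue [37], visited so far: [4, 33, 18, 40, 21, 39]
  queue [42, 23, 37] -> pop 42, enqueue [none], visited so far: [4, 33, 18, 40, 21, 39, 42]
  queue [23, 37] -> pop 23, enqueue [none], visited so far: [4, 33, 18, 40, 21, 39, 42, 23]
  queue [37] -> pop 37, enqueue [38], visited so far: [4, 33, 18, 40, 21, 39, 42, 23, 37]
  queue [38] -> pop 38, enqueue [none], visited so far: [4, 33, 18, 40, 21, 39, 42, 23, 37, 38]
Result: [4, 33, 18, 40, 21, 39, 42, 23, 37, 38]


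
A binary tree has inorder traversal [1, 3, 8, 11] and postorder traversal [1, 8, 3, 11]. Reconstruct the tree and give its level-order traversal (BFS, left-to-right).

Inorder:   [1, 3, 8, 11]
Postorder: [1, 8, 3, 11]
Algorithm: postorder visits root last, so walk postorder right-to-left;
each value is the root of the current inorder slice — split it at that
value, recurse on the right subtree first, then the left.
Recursive splits:
  root=11; inorder splits into left=[1, 3, 8], right=[]
  root=3; inorder splits into left=[1], right=[8]
  root=8; inorder splits into left=[], right=[]
  root=1; inorder splits into left=[], right=[]
Reconstructed level-order: [11, 3, 1, 8]


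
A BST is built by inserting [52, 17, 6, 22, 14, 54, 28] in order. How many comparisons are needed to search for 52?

Search path for 52: 52
Found: True
Comparisons: 1


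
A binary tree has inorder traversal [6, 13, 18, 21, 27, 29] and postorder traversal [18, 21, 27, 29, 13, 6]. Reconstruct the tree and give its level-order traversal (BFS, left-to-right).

Inorder:   [6, 13, 18, 21, 27, 29]
Postorder: [18, 21, 27, 29, 13, 6]
Algorithm: postorder visits root last, so walk postorder right-to-left;
each value is the root of the current inorder slice — split it at that
value, recurse on the right subtree first, then the left.
Recursive splits:
  root=6; inorder splits into left=[], right=[13, 18, 21, 27, 29]
  root=13; inorder splits into left=[], right=[18, 21, 27, 29]
  root=29; inorder splits into left=[18, 21, 27], right=[]
  root=27; inorder splits into left=[18, 21], right=[]
  root=21; inorder splits into left=[18], right=[]
  root=18; inorder splits into left=[], right=[]
Reconstructed level-order: [6, 13, 29, 27, 21, 18]


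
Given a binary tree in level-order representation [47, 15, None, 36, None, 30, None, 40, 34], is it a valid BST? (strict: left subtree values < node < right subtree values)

Level-order array: [47, 15, None, 36, None, 30, None, 40, 34]
Validate using subtree bounds (lo, hi): at each node, require lo < value < hi,
then recurse left with hi=value and right with lo=value.
Preorder trace (stopping at first violation):
  at node 47 with bounds (-inf, +inf): OK
  at node 15 with bounds (-inf, 47): OK
  at node 36 with bounds (-inf, 15): VIOLATION
Node 36 violates its bound: not (-inf < 36 < 15).
Result: Not a valid BST


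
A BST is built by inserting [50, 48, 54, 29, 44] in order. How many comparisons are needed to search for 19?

Search path for 19: 50 -> 48 -> 29
Found: False
Comparisons: 3


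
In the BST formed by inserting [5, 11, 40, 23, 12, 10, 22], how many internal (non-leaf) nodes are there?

Tree built from: [5, 11, 40, 23, 12, 10, 22]
Tree (level-order array): [5, None, 11, 10, 40, None, None, 23, None, 12, None, None, 22]
Rule: An internal node has at least one child.
Per-node child counts:
  node 5: 1 child(ren)
  node 11: 2 child(ren)
  node 10: 0 child(ren)
  node 40: 1 child(ren)
  node 23: 1 child(ren)
  node 12: 1 child(ren)
  node 22: 0 child(ren)
Matching nodes: [5, 11, 40, 23, 12]
Count of internal (non-leaf) nodes: 5


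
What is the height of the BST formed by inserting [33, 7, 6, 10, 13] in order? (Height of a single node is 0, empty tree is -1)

Insertion order: [33, 7, 6, 10, 13]
Tree (level-order array): [33, 7, None, 6, 10, None, None, None, 13]
Compute height bottom-up (empty subtree = -1):
  height(6) = 1 + max(-1, -1) = 0
  height(13) = 1 + max(-1, -1) = 0
  height(10) = 1 + max(-1, 0) = 1
  height(7) = 1 + max(0, 1) = 2
  height(33) = 1 + max(2, -1) = 3
Height = 3


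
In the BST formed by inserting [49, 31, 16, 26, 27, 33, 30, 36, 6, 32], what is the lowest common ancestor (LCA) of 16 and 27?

Tree insertion order: [49, 31, 16, 26, 27, 33, 30, 36, 6, 32]
Tree (level-order array): [49, 31, None, 16, 33, 6, 26, 32, 36, None, None, None, 27, None, None, None, None, None, 30]
In a BST, the LCA of p=16, q=27 is the first node v on the
root-to-leaf path with p <= v <= q (go left if both < v, right if both > v).
Walk from root:
  at 49: both 16 and 27 < 49, go left
  at 31: both 16 and 27 < 31, go left
  at 16: 16 <= 16 <= 27, this is the LCA
LCA = 16


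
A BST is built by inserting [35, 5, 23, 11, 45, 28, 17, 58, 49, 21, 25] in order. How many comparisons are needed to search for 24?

Search path for 24: 35 -> 5 -> 23 -> 28 -> 25
Found: False
Comparisons: 5


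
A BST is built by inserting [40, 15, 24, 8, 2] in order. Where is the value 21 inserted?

Starting tree (level order): [40, 15, None, 8, 24, 2]
Insertion path: 40 -> 15 -> 24
Result: insert 21 as left child of 24
Final tree (level order): [40, 15, None, 8, 24, 2, None, 21]


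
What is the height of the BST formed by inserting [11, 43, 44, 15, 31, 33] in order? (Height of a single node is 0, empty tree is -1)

Insertion order: [11, 43, 44, 15, 31, 33]
Tree (level-order array): [11, None, 43, 15, 44, None, 31, None, None, None, 33]
Compute height bottom-up (empty subtree = -1):
  height(33) = 1 + max(-1, -1) = 0
  height(31) = 1 + max(-1, 0) = 1
  height(15) = 1 + max(-1, 1) = 2
  height(44) = 1 + max(-1, -1) = 0
  height(43) = 1 + max(2, 0) = 3
  height(11) = 1 + max(-1, 3) = 4
Height = 4


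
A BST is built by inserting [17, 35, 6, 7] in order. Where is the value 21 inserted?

Starting tree (level order): [17, 6, 35, None, 7]
Insertion path: 17 -> 35
Result: insert 21 as left child of 35
Final tree (level order): [17, 6, 35, None, 7, 21]


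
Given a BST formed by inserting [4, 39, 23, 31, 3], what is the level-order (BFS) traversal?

Tree insertion order: [4, 39, 23, 31, 3]
Tree (level-order array): [4, 3, 39, None, None, 23, None, None, 31]
BFS from the root, enqueuing left then right child of each popped node:
  queue [4] -> pop 4, enqueue [3, 39], visited so far: [4]
  queue [3, 39] -> pop 3, enqueue [none], visited so far: [4, 3]
  queue [39] -> pop 39, enqueue [23], visited so far: [4, 3, 39]
  queue [23] -> pop 23, enqueue [31], visited so far: [4, 3, 39, 23]
  queue [31] -> pop 31, enqueue [none], visited so far: [4, 3, 39, 23, 31]
Result: [4, 3, 39, 23, 31]


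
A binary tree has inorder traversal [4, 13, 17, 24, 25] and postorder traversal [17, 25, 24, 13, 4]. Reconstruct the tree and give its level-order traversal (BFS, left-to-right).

Inorder:   [4, 13, 17, 24, 25]
Postorder: [17, 25, 24, 13, 4]
Algorithm: postorder visits root last, so walk postorder right-to-left;
each value is the root of the current inorder slice — split it at that
value, recurse on the right subtree first, then the left.
Recursive splits:
  root=4; inorder splits into left=[], right=[13, 17, 24, 25]
  root=13; inorder splits into left=[], right=[17, 24, 25]
  root=24; inorder splits into left=[17], right=[25]
  root=25; inorder splits into left=[], right=[]
  root=17; inorder splits into left=[], right=[]
Reconstructed level-order: [4, 13, 24, 17, 25]


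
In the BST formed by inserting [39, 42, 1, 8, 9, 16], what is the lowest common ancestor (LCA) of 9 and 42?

Tree insertion order: [39, 42, 1, 8, 9, 16]
Tree (level-order array): [39, 1, 42, None, 8, None, None, None, 9, None, 16]
In a BST, the LCA of p=9, q=42 is the first node v on the
root-to-leaf path with p <= v <= q (go left if both < v, right if both > v).
Walk from root:
  at 39: 9 <= 39 <= 42, this is the LCA
LCA = 39


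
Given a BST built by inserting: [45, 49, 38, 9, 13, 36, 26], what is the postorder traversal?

Tree insertion order: [45, 49, 38, 9, 13, 36, 26]
Tree (level-order array): [45, 38, 49, 9, None, None, None, None, 13, None, 36, 26]
Postorder traversal: [26, 36, 13, 9, 38, 49, 45]


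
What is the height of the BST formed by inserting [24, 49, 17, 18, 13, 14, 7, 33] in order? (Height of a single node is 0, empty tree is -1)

Insertion order: [24, 49, 17, 18, 13, 14, 7, 33]
Tree (level-order array): [24, 17, 49, 13, 18, 33, None, 7, 14]
Compute height bottom-up (empty subtree = -1):
  height(7) = 1 + max(-1, -1) = 0
  height(14) = 1 + max(-1, -1) = 0
  height(13) = 1 + max(0, 0) = 1
  height(18) = 1 + max(-1, -1) = 0
  height(17) = 1 + max(1, 0) = 2
  height(33) = 1 + max(-1, -1) = 0
  height(49) = 1 + max(0, -1) = 1
  height(24) = 1 + max(2, 1) = 3
Height = 3


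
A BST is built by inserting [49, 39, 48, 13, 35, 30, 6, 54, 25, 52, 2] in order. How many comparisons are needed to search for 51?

Search path for 51: 49 -> 54 -> 52
Found: False
Comparisons: 3


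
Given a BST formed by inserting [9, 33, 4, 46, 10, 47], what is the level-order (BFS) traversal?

Tree insertion order: [9, 33, 4, 46, 10, 47]
Tree (level-order array): [9, 4, 33, None, None, 10, 46, None, None, None, 47]
BFS from the root, enqueuing left then right child of each popped node:
  queue [9] -> pop 9, enqueue [4, 33], visited so far: [9]
  queue [4, 33] -> pop 4, enqueue [none], visited so far: [9, 4]
  queue [33] -> pop 33, enqueue [10, 46], visited so far: [9, 4, 33]
  queue [10, 46] -> pop 10, enqueue [none], visited so far: [9, 4, 33, 10]
  queue [46] -> pop 46, enqueue [47], visited so far: [9, 4, 33, 10, 46]
  queue [47] -> pop 47, enqueue [none], visited so far: [9, 4, 33, 10, 46, 47]
Result: [9, 4, 33, 10, 46, 47]


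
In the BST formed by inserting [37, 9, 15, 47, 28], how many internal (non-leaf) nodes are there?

Tree built from: [37, 9, 15, 47, 28]
Tree (level-order array): [37, 9, 47, None, 15, None, None, None, 28]
Rule: An internal node has at least one child.
Per-node child counts:
  node 37: 2 child(ren)
  node 9: 1 child(ren)
  node 15: 1 child(ren)
  node 28: 0 child(ren)
  node 47: 0 child(ren)
Matching nodes: [37, 9, 15]
Count of internal (non-leaf) nodes: 3


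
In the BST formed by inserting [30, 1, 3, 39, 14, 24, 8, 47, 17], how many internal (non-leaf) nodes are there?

Tree built from: [30, 1, 3, 39, 14, 24, 8, 47, 17]
Tree (level-order array): [30, 1, 39, None, 3, None, 47, None, 14, None, None, 8, 24, None, None, 17]
Rule: An internal node has at least one child.
Per-node child counts:
  node 30: 2 child(ren)
  node 1: 1 child(ren)
  node 3: 1 child(ren)
  node 14: 2 child(ren)
  node 8: 0 child(ren)
  node 24: 1 child(ren)
  node 17: 0 child(ren)
  node 39: 1 child(ren)
  node 47: 0 child(ren)
Matching nodes: [30, 1, 3, 14, 24, 39]
Count of internal (non-leaf) nodes: 6


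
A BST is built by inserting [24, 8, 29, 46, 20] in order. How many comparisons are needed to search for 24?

Search path for 24: 24
Found: True
Comparisons: 1


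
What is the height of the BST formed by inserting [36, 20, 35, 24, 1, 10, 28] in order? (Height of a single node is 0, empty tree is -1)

Insertion order: [36, 20, 35, 24, 1, 10, 28]
Tree (level-order array): [36, 20, None, 1, 35, None, 10, 24, None, None, None, None, 28]
Compute height bottom-up (empty subtree = -1):
  height(10) = 1 + max(-1, -1) = 0
  height(1) = 1 + max(-1, 0) = 1
  height(28) = 1 + max(-1, -1) = 0
  height(24) = 1 + max(-1, 0) = 1
  height(35) = 1 + max(1, -1) = 2
  height(20) = 1 + max(1, 2) = 3
  height(36) = 1 + max(3, -1) = 4
Height = 4


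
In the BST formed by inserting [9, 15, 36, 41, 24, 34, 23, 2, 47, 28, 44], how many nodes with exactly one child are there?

Tree built from: [9, 15, 36, 41, 24, 34, 23, 2, 47, 28, 44]
Tree (level-order array): [9, 2, 15, None, None, None, 36, 24, 41, 23, 34, None, 47, None, None, 28, None, 44]
Rule: These are nodes with exactly 1 non-null child.
Per-node child counts:
  node 9: 2 child(ren)
  node 2: 0 child(ren)
  node 15: 1 child(ren)
  node 36: 2 child(ren)
  node 24: 2 child(ren)
  node 23: 0 child(ren)
  node 34: 1 child(ren)
  node 28: 0 child(ren)
  node 41: 1 child(ren)
  node 47: 1 child(ren)
  node 44: 0 child(ren)
Matching nodes: [15, 34, 41, 47]
Count of nodes with exactly one child: 4


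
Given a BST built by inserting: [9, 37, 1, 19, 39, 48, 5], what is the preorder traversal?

Tree insertion order: [9, 37, 1, 19, 39, 48, 5]
Tree (level-order array): [9, 1, 37, None, 5, 19, 39, None, None, None, None, None, 48]
Preorder traversal: [9, 1, 5, 37, 19, 39, 48]


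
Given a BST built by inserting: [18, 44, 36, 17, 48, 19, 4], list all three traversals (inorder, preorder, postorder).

Tree insertion order: [18, 44, 36, 17, 48, 19, 4]
Tree (level-order array): [18, 17, 44, 4, None, 36, 48, None, None, 19]
Inorder (L, root, R): [4, 17, 18, 19, 36, 44, 48]
Preorder (root, L, R): [18, 17, 4, 44, 36, 19, 48]
Postorder (L, R, root): [4, 17, 19, 36, 48, 44, 18]


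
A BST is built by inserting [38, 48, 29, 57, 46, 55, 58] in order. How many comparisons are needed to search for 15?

Search path for 15: 38 -> 29
Found: False
Comparisons: 2


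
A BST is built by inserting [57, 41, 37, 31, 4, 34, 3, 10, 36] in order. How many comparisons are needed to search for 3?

Search path for 3: 57 -> 41 -> 37 -> 31 -> 4 -> 3
Found: True
Comparisons: 6


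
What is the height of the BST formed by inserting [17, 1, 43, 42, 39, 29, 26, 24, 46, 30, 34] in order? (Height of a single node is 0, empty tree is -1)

Insertion order: [17, 1, 43, 42, 39, 29, 26, 24, 46, 30, 34]
Tree (level-order array): [17, 1, 43, None, None, 42, 46, 39, None, None, None, 29, None, 26, 30, 24, None, None, 34]
Compute height bottom-up (empty subtree = -1):
  height(1) = 1 + max(-1, -1) = 0
  height(24) = 1 + max(-1, -1) = 0
  height(26) = 1 + max(0, -1) = 1
  height(34) = 1 + max(-1, -1) = 0
  height(30) = 1 + max(-1, 0) = 1
  height(29) = 1 + max(1, 1) = 2
  height(39) = 1 + max(2, -1) = 3
  height(42) = 1 + max(3, -1) = 4
  height(46) = 1 + max(-1, -1) = 0
  height(43) = 1 + max(4, 0) = 5
  height(17) = 1 + max(0, 5) = 6
Height = 6


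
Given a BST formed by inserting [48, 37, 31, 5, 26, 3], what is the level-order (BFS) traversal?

Tree insertion order: [48, 37, 31, 5, 26, 3]
Tree (level-order array): [48, 37, None, 31, None, 5, None, 3, 26]
BFS from the root, enqueuing left then right child of each popped node:
  queue [48] -> pop 48, enqueue [37], visited so far: [48]
  queue [37] -> pop 37, enqueue [31], visited so far: [48, 37]
  queue [31] -> pop 31, enqueue [5], visited so far: [48, 37, 31]
  queue [5] -> pop 5, enqueue [3, 26], visited so far: [48, 37, 31, 5]
  queue [3, 26] -> pop 3, enqueue [none], visited so far: [48, 37, 31, 5, 3]
  queue [26] -> pop 26, enqueue [none], visited so far: [48, 37, 31, 5, 3, 26]
Result: [48, 37, 31, 5, 3, 26]


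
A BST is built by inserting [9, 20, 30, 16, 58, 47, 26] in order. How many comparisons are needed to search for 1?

Search path for 1: 9
Found: False
Comparisons: 1


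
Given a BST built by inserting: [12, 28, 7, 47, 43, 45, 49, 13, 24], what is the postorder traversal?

Tree insertion order: [12, 28, 7, 47, 43, 45, 49, 13, 24]
Tree (level-order array): [12, 7, 28, None, None, 13, 47, None, 24, 43, 49, None, None, None, 45]
Postorder traversal: [7, 24, 13, 45, 43, 49, 47, 28, 12]


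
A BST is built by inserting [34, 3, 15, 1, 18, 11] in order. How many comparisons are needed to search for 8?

Search path for 8: 34 -> 3 -> 15 -> 11
Found: False
Comparisons: 4


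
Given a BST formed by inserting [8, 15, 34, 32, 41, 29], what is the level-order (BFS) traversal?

Tree insertion order: [8, 15, 34, 32, 41, 29]
Tree (level-order array): [8, None, 15, None, 34, 32, 41, 29]
BFS from the root, enqueuing left then right child of each popped node:
  queue [8] -> pop 8, enqueue [15], visited so far: [8]
  queue [15] -> pop 15, enqueue [34], visited so far: [8, 15]
  queue [34] -> pop 34, enqueue [32, 41], visited so far: [8, 15, 34]
  queue [32, 41] -> pop 32, enqueue [29], visited so far: [8, 15, 34, 32]
  queue [41, 29] -> pop 41, enqueue [none], visited so far: [8, 15, 34, 32, 41]
  queue [29] -> pop 29, enqueue [none], visited so far: [8, 15, 34, 32, 41, 29]
Result: [8, 15, 34, 32, 41, 29]


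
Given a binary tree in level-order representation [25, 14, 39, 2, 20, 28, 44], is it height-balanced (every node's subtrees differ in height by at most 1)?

Tree (level-order array): [25, 14, 39, 2, 20, 28, 44]
Definition: a tree is height-balanced if, at every node, |h(left) - h(right)| <= 1 (empty subtree has height -1).
Bottom-up per-node check:
  node 2: h_left=-1, h_right=-1, diff=0 [OK], height=0
  node 20: h_left=-1, h_right=-1, diff=0 [OK], height=0
  node 14: h_left=0, h_right=0, diff=0 [OK], height=1
  node 28: h_left=-1, h_right=-1, diff=0 [OK], height=0
  node 44: h_left=-1, h_right=-1, diff=0 [OK], height=0
  node 39: h_left=0, h_right=0, diff=0 [OK], height=1
  node 25: h_left=1, h_right=1, diff=0 [OK], height=2
All nodes satisfy the balance condition.
Result: Balanced


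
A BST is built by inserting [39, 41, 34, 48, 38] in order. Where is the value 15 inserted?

Starting tree (level order): [39, 34, 41, None, 38, None, 48]
Insertion path: 39 -> 34
Result: insert 15 as left child of 34
Final tree (level order): [39, 34, 41, 15, 38, None, 48]


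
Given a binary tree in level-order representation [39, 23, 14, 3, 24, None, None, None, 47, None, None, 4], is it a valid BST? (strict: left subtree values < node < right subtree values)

Level-order array: [39, 23, 14, 3, 24, None, None, None, 47, None, None, 4]
Validate using subtree bounds (lo, hi): at each node, require lo < value < hi,
then recurse left with hi=value and right with lo=value.
Preorder trace (stopping at first violation):
  at node 39 with bounds (-inf, +inf): OK
  at node 23 with bounds (-inf, 39): OK
  at node 3 with bounds (-inf, 23): OK
  at node 47 with bounds (3, 23): VIOLATION
Node 47 violates its bound: not (3 < 47 < 23).
Result: Not a valid BST
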